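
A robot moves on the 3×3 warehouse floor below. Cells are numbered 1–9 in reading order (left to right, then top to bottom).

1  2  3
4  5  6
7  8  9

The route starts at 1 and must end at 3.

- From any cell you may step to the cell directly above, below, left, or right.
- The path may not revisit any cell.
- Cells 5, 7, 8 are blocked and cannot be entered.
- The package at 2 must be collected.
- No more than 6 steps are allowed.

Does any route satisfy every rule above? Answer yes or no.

One route that works: 1 → 2 → 3.

yes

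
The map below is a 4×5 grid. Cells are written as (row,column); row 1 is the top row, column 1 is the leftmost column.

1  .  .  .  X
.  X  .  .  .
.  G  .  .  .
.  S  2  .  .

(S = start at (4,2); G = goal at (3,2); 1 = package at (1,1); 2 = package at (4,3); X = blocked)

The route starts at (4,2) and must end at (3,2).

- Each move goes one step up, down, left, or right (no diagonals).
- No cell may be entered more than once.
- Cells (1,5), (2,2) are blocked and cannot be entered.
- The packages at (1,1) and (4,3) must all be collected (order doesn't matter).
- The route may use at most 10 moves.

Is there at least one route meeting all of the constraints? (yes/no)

yes

One route that works: (4,2) → (4,3) → (3,3) → (2,3) → (1,3) → (1,2) → (1,1) → (2,1) → (3,1) → (3,2).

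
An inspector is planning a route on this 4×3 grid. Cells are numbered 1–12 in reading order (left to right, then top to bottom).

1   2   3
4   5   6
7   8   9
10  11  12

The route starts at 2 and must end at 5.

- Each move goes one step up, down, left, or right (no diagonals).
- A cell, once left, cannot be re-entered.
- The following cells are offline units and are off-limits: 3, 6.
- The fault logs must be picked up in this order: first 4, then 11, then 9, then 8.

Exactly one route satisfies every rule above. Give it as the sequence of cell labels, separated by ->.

The waypoints must appear in the order 4, 11, 9, 8, with no cell reused.
Route from 2: left 1 to 1, down 3 to 10, right 2 to 12, up 1 to 9, left 1 to 8, up 1 to 5 — 9 moves in all.
Check: order respected (4 at step 2, 11 at step 5, 9 at step 7, 8 at step 8).

2 -> 1 -> 4 -> 7 -> 10 -> 11 -> 12 -> 9 -> 8 -> 5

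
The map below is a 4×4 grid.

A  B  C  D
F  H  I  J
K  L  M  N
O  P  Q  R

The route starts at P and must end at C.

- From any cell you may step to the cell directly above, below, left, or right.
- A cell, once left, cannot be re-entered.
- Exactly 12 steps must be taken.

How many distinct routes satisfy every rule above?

Need simple routes of exactly 12 moves from P to C (Manhattan distance 4, so 4 moves are spent on a detour and 4 undoing it).
Branch systematically from the start, pruning whenever the remaining move budget drops below the Manhattan distance to C or differs from it in parity. Grouping the completions by first move — via L: 3; via O: 10; via Q: 9 — and summing: 3 + 10 + 9 = 22.
That gives 22 routes.

22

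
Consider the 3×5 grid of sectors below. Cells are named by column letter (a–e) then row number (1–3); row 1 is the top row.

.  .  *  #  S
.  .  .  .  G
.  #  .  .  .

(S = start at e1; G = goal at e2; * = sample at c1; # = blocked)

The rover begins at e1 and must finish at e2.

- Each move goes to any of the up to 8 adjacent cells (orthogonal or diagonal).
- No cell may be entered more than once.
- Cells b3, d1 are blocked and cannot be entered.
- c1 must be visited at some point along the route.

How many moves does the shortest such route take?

5

Any route passes through c1 somewhere between e1 and e2. Summing Chebyshev distances along the two legs (e1 → c1 → e2) gives a lower bound of 2 + 2 = 4 moves.
The shortest route satisfying every rule uses 5 moves: e1 → d2 → c1 → c2 → d3 → e2.
The bound of 4 isn't tight here; checking systematically, no route of length 4 through 4 satisfies every constraint, so 5 is the minimum.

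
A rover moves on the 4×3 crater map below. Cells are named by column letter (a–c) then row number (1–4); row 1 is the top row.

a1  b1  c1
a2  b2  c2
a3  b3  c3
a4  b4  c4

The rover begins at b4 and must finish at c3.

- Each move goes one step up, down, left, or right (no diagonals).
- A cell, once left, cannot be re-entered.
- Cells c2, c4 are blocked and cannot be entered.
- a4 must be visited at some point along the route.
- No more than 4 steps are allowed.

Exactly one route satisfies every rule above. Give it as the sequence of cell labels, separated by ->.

b4 -> a4 -> a3 -> b3 -> c3

The budget equals the shortest possible length, so every move has to be on a shortest route through the required cells.
Route from b4: left 1 to a4, up 1 to a3, right 2 to c3 — 4 moves in all.
Check: all required cells visited; 4 ≤ 4 moves.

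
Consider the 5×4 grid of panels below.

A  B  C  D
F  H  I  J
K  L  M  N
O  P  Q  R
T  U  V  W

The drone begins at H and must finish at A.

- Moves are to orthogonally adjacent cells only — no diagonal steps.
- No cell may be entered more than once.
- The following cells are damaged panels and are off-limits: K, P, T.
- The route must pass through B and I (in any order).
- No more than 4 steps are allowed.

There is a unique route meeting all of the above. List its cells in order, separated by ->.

The budget equals the shortest possible length, so every move has to be on a shortest route through the required cells.
Route from H: right to I, up to C, 2× left (reaching A) — 4 moves in all.
Check: all required cells visited; 4 ≤ 4 moves.

H -> I -> C -> B -> A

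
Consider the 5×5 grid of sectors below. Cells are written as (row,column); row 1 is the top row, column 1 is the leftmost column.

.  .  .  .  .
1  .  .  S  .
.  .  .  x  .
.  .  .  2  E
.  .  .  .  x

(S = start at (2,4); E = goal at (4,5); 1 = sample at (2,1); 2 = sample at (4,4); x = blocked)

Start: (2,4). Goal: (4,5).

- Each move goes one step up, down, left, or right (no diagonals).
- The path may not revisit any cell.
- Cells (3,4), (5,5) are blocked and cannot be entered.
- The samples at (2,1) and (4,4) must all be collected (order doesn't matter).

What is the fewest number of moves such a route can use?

Any route passes through (2,1) and (4,4) in some order between (2,4) and (4,5). Summing Manhattan distances along each leg and taking the cheapest ordering ((2,4) → (2,1) → (4,4) → (4,5)) gives a lower bound of 3 + 5 + 1 = 9 moves.
A route of 9 moves achieves this: (2,4) → (2,3) → (2,2) → (2,1) → (3,1) → (4,1) → (4,2) → (4,3) → (4,4) → (4,5).
Since 9 matches the lower bound, it is optimal.

9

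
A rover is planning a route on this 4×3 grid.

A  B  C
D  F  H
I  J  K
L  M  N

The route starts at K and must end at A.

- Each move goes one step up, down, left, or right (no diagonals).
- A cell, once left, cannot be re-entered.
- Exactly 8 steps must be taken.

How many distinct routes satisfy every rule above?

9

Need simple routes of exactly 8 moves from K to A (Manhattan distance 4, so 2 moves are spent on a detour and 2 undoing it).
Branch systematically from the start, pruning whenever the remaining move budget drops below the Manhattan distance to A or differs from it in parity. Grouping the completions by first move — via H: 2; via N: 5; via J: 2 — and summing: 2 + 5 + 2 = 9.
That gives 9 routes.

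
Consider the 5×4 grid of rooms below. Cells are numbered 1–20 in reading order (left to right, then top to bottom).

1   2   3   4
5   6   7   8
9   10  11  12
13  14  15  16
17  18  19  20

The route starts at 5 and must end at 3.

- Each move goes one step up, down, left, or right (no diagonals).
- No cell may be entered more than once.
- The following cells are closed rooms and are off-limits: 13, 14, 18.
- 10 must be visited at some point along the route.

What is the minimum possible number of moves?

Any route passes through 10 somewhere between 5 and 3. Summing Manhattan distances along the two legs (5 → 10 → 3) gives a lower bound of 2 + 3 = 5 moves.
A route of 5 moves achieves this: 5 → 9 → 10 → 6 → 2 → 3.
Since 5 matches the lower bound, it is optimal.

5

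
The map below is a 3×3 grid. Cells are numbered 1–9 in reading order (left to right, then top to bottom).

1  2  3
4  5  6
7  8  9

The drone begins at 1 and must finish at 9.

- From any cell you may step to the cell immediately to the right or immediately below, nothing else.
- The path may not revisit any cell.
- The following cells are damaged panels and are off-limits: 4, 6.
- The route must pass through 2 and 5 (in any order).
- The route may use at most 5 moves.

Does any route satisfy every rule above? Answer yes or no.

One route that works: 1 → 2 → 5 → 8 → 9.

yes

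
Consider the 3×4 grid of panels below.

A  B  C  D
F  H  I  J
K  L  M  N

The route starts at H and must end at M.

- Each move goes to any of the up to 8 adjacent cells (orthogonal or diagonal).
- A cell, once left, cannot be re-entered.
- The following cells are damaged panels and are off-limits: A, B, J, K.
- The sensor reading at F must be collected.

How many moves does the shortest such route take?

3

Any route passes through F somewhere between H and M. Summing Chebyshev distances along the two legs (H → F → M) gives a lower bound of 1 + 2 = 3 moves.
A route of 3 moves achieves this: H → F → L → M.
Since 3 matches the lower bound, it is optimal.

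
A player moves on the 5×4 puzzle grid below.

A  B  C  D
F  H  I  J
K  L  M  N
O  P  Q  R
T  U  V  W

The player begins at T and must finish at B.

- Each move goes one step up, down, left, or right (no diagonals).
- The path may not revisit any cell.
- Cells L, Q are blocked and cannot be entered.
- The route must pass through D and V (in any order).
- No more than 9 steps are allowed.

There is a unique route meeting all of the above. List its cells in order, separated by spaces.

The budget equals the shortest possible length, so every move has to be on a shortest route through the required cells.
Route from T: right 3 to W, up 4 to D, left 2 to B — 9 moves in all.
Check: all required cells visited; 9 ≤ 9 moves.

T U V W R N J D C B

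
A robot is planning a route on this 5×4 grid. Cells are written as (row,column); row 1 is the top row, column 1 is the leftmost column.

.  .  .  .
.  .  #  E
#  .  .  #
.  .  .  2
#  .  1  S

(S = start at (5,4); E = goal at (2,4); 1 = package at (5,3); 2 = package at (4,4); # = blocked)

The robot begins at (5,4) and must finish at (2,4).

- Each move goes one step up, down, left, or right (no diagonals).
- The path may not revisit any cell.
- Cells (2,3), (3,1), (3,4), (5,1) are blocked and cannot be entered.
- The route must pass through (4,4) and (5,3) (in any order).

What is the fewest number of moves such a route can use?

11

Any route passes through (4,4) and (5,3) in some order between (5,4) and (2,4). Summing Manhattan distances along each leg and taking the cheapest ordering ((5,4) → (5,3) → (4,4) → (2,4)) gives a lower bound of 1 + 2 + 2 = 5 moves.
That bound ignores the blocked cells. Measuring each leg by the fewest moves that actually steer around them ((5,4)→(5,3): 1; (5,3)→(4,4): 2; (4,4)→(2,4): 8) raises the lower bound to 11.
A route of 11 moves exists: (5,4) → (4,4) → (4,3) → (5,3) → (5,2) → (4,2) → (3,2) → (2,2) → (1,2) → (1,3) → (1,4) → (2,4).
Since 11 matches that lower bound, it is optimal.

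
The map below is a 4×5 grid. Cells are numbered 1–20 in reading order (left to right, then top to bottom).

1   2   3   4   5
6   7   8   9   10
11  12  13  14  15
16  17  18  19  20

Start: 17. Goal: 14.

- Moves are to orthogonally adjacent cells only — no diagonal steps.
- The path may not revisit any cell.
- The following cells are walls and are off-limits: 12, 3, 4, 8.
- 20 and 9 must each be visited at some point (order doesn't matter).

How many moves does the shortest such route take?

Any route passes through 20 and 9 in some order between 17 and 14. Summing Manhattan distances along each leg and taking the cheapest ordering (17 → 20 → 9 → 14) gives a lower bound of 3 + 3 + 1 = 7 moves.
A route of 7 moves achieves this: 17 → 18 → 19 → 20 → 15 → 10 → 9 → 14.
Since 7 matches the lower bound, it is optimal.

7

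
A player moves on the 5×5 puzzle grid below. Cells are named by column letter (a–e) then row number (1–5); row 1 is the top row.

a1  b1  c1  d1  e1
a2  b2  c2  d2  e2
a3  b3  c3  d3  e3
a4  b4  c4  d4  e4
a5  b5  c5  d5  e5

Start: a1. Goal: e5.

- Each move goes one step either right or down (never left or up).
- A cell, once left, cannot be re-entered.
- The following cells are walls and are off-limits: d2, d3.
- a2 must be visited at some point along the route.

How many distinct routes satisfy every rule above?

22

A right/down-only route from a1 to e5 makes exactly 4 down-moves and 4 right-moves in some order.
With no other constraints that would be C(8,4) = 70 routes.
Split at a2 and multiply the segment counts (each segment already excludes blocked cells): a1→a2: 1; a2→e5: 22; product = 22.
That gives 22 routes.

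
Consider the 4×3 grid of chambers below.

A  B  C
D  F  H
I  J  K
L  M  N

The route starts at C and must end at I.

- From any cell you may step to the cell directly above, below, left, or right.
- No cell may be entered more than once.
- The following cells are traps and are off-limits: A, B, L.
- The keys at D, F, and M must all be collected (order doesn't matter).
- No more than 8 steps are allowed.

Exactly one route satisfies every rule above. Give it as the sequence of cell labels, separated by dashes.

Any route must reach D, F, and M and still end at I within 8 moves, so the order of the required stops is forced.
Route from C: 3× down (reaching N), left to M, 2× up (reaching F), left to D, down to I — 8 moves in all.
Check: all required cells visited; 8 ≤ 8 moves.

C - H - K - N - M - J - F - D - I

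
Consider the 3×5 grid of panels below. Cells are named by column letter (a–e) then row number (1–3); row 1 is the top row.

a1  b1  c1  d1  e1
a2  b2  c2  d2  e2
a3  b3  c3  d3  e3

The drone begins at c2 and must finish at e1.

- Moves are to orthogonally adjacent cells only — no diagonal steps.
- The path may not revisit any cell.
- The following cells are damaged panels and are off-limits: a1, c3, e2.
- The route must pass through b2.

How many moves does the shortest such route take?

Any route passes through b2 somewhere between c2 and e1. Summing Manhattan distances along the two legs (c2 → b2 → e1) gives a lower bound of 1 + 4 = 5 moves.
A route of 5 moves achieves this: c2 → b2 → b1 → c1 → d1 → e1.
Since 5 matches the lower bound, it is optimal.

5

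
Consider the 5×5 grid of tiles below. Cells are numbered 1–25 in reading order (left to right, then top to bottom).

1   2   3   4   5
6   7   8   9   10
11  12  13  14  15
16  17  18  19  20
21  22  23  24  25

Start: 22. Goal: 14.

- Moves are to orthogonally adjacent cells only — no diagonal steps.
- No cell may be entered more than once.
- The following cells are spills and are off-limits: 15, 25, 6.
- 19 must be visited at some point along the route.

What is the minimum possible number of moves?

Any route passes through 19 somewhere between 22 and 14. Summing Manhattan distances along the two legs (22 → 19 → 14) gives a lower bound of 3 + 1 = 4 moves.
A route of 4 moves achieves this: 22 → 17 → 18 → 19 → 14.
Since 4 matches the lower bound, it is optimal.

4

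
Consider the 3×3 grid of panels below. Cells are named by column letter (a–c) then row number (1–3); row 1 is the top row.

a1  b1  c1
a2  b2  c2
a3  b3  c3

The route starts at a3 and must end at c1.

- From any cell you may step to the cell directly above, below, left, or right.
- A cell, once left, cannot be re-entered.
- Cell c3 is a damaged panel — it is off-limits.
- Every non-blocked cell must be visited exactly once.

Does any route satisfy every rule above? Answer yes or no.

Colour the cells like a checkerboard: each orthogonal step flips colour, so a Hamiltonian route alternates colours. Here there are 4 cells of one colour and 4 of the other, with start on the same colour as the goal — the counts and endpoints can't be arranged into an alternating sequence of length 8, so no Hamiltonian route exists.

no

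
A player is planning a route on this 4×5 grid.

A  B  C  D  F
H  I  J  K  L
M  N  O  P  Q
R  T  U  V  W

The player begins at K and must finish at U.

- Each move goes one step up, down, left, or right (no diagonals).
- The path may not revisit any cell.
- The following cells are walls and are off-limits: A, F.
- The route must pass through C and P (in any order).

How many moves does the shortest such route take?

Any route passes through C and P in some order between K and U. Summing Manhattan distances along each leg and taking the cheapest ordering (K → C → P → U) gives a lower bound of 2 + 3 + 2 = 7 moves.
A route of 7 moves achieves this: K → D → C → J → O → P → V → U.
Since 7 matches the lower bound, it is optimal.

7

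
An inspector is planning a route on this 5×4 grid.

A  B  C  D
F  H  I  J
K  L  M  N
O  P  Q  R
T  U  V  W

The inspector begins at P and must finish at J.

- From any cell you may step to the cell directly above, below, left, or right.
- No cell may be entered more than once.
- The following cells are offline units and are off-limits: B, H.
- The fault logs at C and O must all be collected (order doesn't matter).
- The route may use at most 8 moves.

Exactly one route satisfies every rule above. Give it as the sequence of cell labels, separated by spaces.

P O K L M I C D J

The budget equals the shortest possible length, so every move has to be on a shortest route through the required cells.
Route from P: left 1 to O, up 1 to K, right 2 to M, up 2 to C, right 1 to D, down 1 to J — 8 moves in all.
Check: all required cells visited; 8 ≤ 8 moves.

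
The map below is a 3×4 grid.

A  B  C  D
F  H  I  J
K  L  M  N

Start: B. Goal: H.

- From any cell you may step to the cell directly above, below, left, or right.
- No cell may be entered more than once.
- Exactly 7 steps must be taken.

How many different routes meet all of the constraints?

6

Need simple routes of exactly 7 moves from B to H (Manhattan distance 1, so 3 moves are spent on a detour and 3 undoing it).
Enumerating: B A F K L M I H | B C I M L K F H | B C I J N M L H | B C D J N M I H | B C D J N M L H | B C D J I M L H.
That gives 6 routes.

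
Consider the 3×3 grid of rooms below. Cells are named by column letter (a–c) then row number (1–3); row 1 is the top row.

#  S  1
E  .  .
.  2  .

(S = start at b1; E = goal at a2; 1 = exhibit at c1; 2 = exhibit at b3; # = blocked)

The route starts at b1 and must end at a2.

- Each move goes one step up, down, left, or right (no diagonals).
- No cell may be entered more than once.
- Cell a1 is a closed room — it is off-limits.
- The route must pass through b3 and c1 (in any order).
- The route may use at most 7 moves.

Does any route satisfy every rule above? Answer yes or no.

One route that works: b1 → c1 → c2 → c3 → b3 → b2 → a2.

yes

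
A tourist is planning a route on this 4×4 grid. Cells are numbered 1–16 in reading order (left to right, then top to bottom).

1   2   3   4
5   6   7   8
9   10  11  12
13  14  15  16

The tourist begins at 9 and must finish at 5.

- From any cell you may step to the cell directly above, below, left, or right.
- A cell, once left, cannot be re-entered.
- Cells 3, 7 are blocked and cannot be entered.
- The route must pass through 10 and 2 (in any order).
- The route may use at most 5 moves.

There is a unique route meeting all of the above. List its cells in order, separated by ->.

The 5-move cap with required stops at 10, 2 leaves no slack for detours.
Route from 9: right to 10, 2× up (reaching 2), left to 1, down to 5 — 5 moves in all.
Check: all required cells visited; 5 ≤ 5 moves.

9 -> 10 -> 6 -> 2 -> 1 -> 5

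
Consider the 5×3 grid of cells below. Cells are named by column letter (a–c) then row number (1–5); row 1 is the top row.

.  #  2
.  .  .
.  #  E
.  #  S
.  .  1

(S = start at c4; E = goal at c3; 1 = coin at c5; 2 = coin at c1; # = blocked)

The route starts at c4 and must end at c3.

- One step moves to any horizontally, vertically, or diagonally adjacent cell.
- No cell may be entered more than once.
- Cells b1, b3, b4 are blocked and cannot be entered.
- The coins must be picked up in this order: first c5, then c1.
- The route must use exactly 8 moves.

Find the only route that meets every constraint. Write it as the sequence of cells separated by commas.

c4, c5, b5, a4, a3, b2, c1, c2, c3

The waypoints must appear in the order c5, c1, with no cell reused.
Route from c4: down 1 to c5, left 1 to b5, up-left 1 to a4, up 1 to a3, up-right 2 to c1, down 2 to c3 — 8 moves in all.
Check: order respected (1 at step 1, 2 at step 6); 8 moves as required.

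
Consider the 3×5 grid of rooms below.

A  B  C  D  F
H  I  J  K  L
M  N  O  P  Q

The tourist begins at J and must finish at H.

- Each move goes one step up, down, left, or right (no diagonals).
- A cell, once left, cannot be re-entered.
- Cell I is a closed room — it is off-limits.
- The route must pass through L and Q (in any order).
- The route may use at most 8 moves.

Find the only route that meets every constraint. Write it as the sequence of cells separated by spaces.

J K L Q P O N M H

The budget equals the shortest possible length, so every move has to be on a shortest route through the required cells.
Route from J: right 2 to L, down 1 to Q, left 4 to M, up 1 to H — 8 moves in all.
Check: all required cells visited; 8 ≤ 8 moves.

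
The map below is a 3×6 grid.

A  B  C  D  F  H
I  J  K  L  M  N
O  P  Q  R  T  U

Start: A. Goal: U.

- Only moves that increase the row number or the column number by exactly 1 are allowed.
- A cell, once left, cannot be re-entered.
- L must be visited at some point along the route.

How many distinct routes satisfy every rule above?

12

A right/down-only route from A to U makes exactly 2 down-moves and 5 right-moves in some order.
With no other constraints that would be C(7,2) = 21 routes.
Split at L and multiply the segment counts: A→L: 4; L→U: 3; product = 12.
That gives 12 routes.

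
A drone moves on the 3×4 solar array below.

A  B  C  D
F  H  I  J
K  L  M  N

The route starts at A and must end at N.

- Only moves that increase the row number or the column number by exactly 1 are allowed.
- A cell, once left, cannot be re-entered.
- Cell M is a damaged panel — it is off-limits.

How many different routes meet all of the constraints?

4

A right/down-only route from A to N makes exactly 2 down-moves and 3 right-moves in some order.
With no other constraints that would be C(5,2) = 10 routes.
Subtract routes through each blocked cell (inclusion–exclusion for overlaps): − through M: 6 → 4.
That gives 4 routes.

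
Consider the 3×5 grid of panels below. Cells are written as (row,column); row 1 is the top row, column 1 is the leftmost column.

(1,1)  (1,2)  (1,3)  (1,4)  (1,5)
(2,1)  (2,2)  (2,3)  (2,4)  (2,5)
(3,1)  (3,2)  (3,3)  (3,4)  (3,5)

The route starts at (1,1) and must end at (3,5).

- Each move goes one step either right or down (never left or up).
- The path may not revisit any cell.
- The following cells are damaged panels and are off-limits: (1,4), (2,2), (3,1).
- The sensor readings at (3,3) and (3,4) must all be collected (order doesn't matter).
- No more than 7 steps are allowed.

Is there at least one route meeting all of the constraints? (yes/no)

One route that works: (1,1) → (1,2) → (1,3) → (2,3) → (3,3) → (3,4) → (3,5).

yes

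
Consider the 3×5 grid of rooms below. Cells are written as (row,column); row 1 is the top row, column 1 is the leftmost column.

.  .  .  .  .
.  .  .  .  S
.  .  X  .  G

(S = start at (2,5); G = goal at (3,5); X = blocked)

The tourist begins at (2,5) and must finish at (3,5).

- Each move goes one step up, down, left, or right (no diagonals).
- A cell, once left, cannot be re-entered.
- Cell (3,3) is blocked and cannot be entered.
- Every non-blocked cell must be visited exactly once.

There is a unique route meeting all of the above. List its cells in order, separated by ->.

Need to visit all 14 open cells exactly once, starting at (2,5) and ending at (3,5).
Cell (3,2) has only two open neighbours ((2,2) and (3,1)), so the path must pass straight through it: one of those is the cell it's entered from and the other is where it exits.
Route from (2,5): up 1 to (1,5), left 4 to (1,1), down 2 to (3,1), right 1 to (3,2), up 1 to (2,2), right 2 to (2,4), down 1 to (3,4), right 1 to (3,5) — 13 moves in all.
Check: all 14 open cells covered.

(2,5) -> (1,5) -> (1,4) -> (1,3) -> (1,2) -> (1,1) -> (2,1) -> (3,1) -> (3,2) -> (2,2) -> (2,3) -> (2,4) -> (3,4) -> (3,5)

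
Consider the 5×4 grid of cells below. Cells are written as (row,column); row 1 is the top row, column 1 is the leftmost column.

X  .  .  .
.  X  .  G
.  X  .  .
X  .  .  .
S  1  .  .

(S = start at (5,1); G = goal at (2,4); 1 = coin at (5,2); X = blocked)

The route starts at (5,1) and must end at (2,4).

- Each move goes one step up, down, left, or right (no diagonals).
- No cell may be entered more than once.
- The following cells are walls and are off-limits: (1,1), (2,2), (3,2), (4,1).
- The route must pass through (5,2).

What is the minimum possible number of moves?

6

Any route passes through (5,2) somewhere between (5,1) and (2,4). Summing Manhattan distances along the two legs ((5,1) → (5,2) → (2,4)) gives a lower bound of 1 + 5 = 6 moves.
A route of 6 moves achieves this: (5,1) → (5,2) → (4,2) → (4,3) → (3,3) → (2,3) → (2,4).
Since 6 matches the lower bound, it is optimal.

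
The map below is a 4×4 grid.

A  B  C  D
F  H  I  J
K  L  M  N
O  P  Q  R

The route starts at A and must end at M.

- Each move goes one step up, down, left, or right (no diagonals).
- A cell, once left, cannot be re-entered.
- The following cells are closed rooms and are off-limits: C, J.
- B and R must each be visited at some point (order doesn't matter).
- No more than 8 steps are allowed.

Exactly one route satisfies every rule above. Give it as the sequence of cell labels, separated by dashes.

The budget equals the shortest possible length, so every move has to be on a shortest route through the required cells.
Route from A: right to B, 3× down (reaching P), 2× right (reaching R), up to N, left to M — 8 moves in all.
Check: all required cells visited; 8 ≤ 8 moves.

A - B - H - L - P - Q - R - N - M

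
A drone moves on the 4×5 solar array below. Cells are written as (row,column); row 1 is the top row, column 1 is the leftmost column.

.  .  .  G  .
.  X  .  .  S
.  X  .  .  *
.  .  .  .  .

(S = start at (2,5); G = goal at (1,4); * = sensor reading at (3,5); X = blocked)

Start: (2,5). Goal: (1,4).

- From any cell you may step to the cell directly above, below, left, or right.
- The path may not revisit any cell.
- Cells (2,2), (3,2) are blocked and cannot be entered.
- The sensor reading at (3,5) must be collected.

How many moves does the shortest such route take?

Any route passes through (3,5) somewhere between (2,5) and (1,4). Summing Manhattan distances along the two legs ((2,5) → (3,5) → (1,4)) gives a lower bound of 1 + 3 = 4 moves.
A route of 4 moves achieves this: (2,5) → (3,5) → (3,4) → (2,4) → (1,4).
Since 4 matches the lower bound, it is optimal.

4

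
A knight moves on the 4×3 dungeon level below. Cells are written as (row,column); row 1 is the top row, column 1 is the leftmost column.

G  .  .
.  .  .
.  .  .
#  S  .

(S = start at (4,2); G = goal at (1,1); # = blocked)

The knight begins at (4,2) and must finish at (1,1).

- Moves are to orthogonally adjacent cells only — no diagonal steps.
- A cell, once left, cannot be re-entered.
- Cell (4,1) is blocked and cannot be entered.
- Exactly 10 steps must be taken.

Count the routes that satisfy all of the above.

Need simple routes of exactly 10 moves from (4,2) to (1,1) (Manhattan distance 4, so 3 moves are spent on a detour and 3 undoing it).
Enumerating: (4,2) (4,3) (3,3) (2,3) (1,3) (1,2) (2,2) (3,2) (3,1) (2,1) (1,1) | (4,2) (4,3) (3,3) (3,2) (3,1) (2,1) (2,2) (2,3) (1,3) (1,2) (1,1).
That gives 2 routes.

2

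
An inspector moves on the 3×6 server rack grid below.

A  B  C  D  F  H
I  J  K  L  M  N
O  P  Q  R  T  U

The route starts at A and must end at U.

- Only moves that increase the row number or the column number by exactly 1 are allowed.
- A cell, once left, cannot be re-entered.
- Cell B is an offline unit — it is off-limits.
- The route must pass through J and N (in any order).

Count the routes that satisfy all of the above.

A right/down-only route from A to U makes exactly 2 down-moves and 5 right-moves in some order.
With no other constraints that would be C(7,2) = 21 routes.
A monotone route can only reach the required cells in the order J, N, so split there and multiply the segment counts (each segment already excludes blocked cells): A→J: 1; J→N: 1; N→U: 1; product = 1.
That gives 1 route.

1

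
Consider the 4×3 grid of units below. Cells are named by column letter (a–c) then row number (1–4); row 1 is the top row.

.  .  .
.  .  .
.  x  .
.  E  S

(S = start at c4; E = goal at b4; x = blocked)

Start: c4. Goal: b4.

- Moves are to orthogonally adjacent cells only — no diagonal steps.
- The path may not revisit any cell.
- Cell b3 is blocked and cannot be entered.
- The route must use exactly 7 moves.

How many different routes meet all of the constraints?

Need simple routes of exactly 7 moves from c4 to b4 (Manhattan distance 1, so 3 moves are spent on a detour and 3 undoing it).
Enumerating: c4 c3 c2 b2 a2 a3 a4 b4.
That gives 1 route.

1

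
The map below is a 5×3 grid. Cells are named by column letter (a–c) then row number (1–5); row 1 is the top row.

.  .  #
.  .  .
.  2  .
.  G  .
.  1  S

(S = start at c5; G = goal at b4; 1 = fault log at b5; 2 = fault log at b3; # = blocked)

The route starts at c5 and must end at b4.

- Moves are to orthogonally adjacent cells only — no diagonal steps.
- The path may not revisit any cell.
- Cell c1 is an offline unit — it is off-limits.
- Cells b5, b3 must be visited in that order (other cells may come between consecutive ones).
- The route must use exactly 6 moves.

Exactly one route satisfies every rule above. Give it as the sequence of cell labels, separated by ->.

c5 -> b5 -> a5 -> a4 -> a3 -> b3 -> b4

The waypoints must appear in the order b5, b3, with no cell reused.
Route from c5: left 2 to a5, up 2 to a3, right 1 to b3, down 1 to b4 — 6 moves in all.
Check: order respected (1 at step 1, 2 at step 5); 6 moves as required.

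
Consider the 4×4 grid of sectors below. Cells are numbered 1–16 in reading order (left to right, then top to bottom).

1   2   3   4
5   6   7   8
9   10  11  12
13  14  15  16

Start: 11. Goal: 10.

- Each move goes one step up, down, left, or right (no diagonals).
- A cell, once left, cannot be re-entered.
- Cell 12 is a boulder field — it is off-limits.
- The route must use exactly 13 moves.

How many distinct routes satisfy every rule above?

1

Need simple routes of exactly 13 moves from 11 to 10 (Manhattan distance 1, so 6 moves are spent on a detour and 6 undoing it).
Enumerating: 11 15 14 13 9 5 1 2 3 4 8 7 6 10.
That gives 1 route.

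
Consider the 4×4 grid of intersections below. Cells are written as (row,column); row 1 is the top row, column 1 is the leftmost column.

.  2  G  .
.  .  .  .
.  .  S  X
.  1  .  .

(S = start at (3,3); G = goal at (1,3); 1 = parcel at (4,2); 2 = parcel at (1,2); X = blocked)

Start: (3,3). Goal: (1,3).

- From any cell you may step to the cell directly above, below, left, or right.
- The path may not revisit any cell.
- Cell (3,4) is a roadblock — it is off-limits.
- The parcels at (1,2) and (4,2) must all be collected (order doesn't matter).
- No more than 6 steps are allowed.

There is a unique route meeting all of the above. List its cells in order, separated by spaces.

(3,3) (4,3) (4,2) (3,2) (2,2) (1,2) (1,3)

The 6-move cap with required stops at (1,2), (4,2) leaves no slack for detours.
Route from (3,3): down to (4,3), left to (4,2), 3× up (reaching (1,2)), right to (1,3) — 6 moves in all.
Check: all required cells visited; 6 ≤ 6 moves.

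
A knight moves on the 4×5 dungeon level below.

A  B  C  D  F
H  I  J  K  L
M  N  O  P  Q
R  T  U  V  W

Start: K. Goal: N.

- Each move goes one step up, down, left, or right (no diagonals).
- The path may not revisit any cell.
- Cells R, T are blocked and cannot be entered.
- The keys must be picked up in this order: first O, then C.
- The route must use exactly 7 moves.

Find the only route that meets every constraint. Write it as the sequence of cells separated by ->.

The waypoints must appear in the order O, C, with no cell reused.
Route from K: down to P, left to O, 2× up (reaching C), left to B, 2× down (reaching N) — 7 moves in all.
Check: order respected (O at step 2, C at step 4); 7 moves as required.

K -> P -> O -> J -> C -> B -> I -> N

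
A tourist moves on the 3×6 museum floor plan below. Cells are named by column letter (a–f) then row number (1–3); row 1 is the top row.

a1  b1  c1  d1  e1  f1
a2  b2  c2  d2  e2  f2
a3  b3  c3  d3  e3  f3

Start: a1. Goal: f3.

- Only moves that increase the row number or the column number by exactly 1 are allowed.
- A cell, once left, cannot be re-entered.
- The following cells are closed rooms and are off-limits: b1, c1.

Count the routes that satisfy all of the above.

6

A right/down-only route from a1 to f3 makes exactly 2 down-moves and 5 right-moves in some order.
With no other constraints that would be C(7,2) = 21 routes.
Subtract routes through each blocked cell (inclusion–exclusion for overlaps): − through b1: 15 − through c1: 10 + through b1&c1: 10 → 6.
That gives 6 routes.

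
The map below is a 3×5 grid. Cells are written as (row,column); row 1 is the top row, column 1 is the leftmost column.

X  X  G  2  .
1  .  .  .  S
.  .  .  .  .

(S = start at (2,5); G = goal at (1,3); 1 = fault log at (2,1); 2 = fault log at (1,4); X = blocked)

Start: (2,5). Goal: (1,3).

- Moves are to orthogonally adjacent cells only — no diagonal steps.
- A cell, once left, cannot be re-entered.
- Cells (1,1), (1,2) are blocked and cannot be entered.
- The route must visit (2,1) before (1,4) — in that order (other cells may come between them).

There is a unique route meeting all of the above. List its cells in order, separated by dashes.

The waypoints must appear in the order (2,1), (1,4), with no cell reused.
Route from (2,5): down to (3,5), 4× left (reaching (3,1)), up to (2,1), 3× right (reaching (2,4)), up to (1,4), left to (1,3) — 11 moves in all.
Check: order respected (1 at step 6, 2 at step 10).

(2,5) - (3,5) - (3,4) - (3,3) - (3,2) - (3,1) - (2,1) - (2,2) - (2,3) - (2,4) - (1,4) - (1,3)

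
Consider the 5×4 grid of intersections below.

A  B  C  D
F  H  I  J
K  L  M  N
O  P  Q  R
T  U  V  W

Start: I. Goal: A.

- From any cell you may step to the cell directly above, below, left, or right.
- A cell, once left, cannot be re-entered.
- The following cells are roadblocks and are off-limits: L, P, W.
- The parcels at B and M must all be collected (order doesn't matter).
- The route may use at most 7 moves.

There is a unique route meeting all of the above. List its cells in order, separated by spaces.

Any route must reach B and M and still end at A within 7 moves, so the order of the required stops is forced.
Route from I: down to M, right to N, 2× up (reaching D), 3× left (reaching A) — 7 moves in all.
Check: all required cells visited; 7 ≤ 7 moves.

I M N J D C B A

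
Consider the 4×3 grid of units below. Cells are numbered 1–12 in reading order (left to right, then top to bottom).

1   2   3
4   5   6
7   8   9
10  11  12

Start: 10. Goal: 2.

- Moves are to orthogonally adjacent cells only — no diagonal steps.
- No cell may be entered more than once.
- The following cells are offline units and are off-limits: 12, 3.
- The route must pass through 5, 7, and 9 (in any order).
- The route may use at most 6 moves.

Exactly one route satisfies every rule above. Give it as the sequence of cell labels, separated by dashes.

10 - 7 - 8 - 9 - 6 - 5 - 2

The 6-move cap with required stops at 5, 7, 9 leaves no slack for detours.
Route from 10: up 1 to 7, right 2 to 9, up 1 to 6, left 1 to 5, up 1 to 2 — 6 moves in all.
Check: all required cells visited; 6 ≤ 6 moves.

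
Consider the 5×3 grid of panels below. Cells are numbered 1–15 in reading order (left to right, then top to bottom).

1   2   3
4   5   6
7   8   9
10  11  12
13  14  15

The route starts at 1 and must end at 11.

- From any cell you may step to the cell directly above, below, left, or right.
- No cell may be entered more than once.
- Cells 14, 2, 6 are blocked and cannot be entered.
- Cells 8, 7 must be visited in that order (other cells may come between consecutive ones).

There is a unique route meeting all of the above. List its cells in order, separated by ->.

The waypoints must appear in the order 8, 7, with no cell reused.
Route from 1: down to 4, right to 5, down to 8, left to 7, down to 10, right to 11 — 6 moves in all.
Check: order respected (8 at step 3, 7 at step 4).

1 -> 4 -> 5 -> 8 -> 7 -> 10 -> 11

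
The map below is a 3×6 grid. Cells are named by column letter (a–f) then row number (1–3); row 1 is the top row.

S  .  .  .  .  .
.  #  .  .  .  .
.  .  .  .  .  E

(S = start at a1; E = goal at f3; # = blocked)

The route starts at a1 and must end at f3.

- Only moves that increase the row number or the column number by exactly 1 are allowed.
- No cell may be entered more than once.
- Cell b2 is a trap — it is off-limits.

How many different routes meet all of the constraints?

A right/down-only route from a1 to f3 makes exactly 2 down-moves and 5 right-moves in some order.
With no other constraints that would be C(7,2) = 21 routes.
Subtract routes through each blocked cell (inclusion–exclusion for overlaps): − through b2: 10 → 11.
That gives 11 routes.

11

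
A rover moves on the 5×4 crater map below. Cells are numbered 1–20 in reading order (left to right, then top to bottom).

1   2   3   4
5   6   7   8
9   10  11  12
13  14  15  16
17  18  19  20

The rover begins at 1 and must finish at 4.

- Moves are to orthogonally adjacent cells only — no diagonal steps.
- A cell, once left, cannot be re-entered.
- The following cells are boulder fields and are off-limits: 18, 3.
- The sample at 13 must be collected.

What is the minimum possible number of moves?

9

Any route passes through 13 somewhere between 1 and 4. Summing Manhattan distances along the two legs (1 → 13 → 4) gives a lower bound of 3 + 6 = 9 moves.
A route of 9 moves achieves this: 1 → 5 → 9 → 13 → 14 → 10 → 6 → 7 → 8 → 4.
Since 9 matches the lower bound, it is optimal.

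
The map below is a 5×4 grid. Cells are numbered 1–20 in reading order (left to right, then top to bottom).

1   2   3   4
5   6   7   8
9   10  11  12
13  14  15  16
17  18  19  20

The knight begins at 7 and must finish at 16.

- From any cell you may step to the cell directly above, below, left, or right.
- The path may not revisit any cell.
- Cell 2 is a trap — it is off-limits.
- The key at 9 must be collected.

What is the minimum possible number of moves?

7

Any route passes through 9 somewhere between 7 and 16. Summing Manhattan distances along the two legs (7 → 9 → 16) gives a lower bound of 3 + 4 = 7 moves.
A route of 7 moves achieves this: 7 → 11 → 10 → 9 → 13 → 14 → 15 → 16.
Since 7 matches the lower bound, it is optimal.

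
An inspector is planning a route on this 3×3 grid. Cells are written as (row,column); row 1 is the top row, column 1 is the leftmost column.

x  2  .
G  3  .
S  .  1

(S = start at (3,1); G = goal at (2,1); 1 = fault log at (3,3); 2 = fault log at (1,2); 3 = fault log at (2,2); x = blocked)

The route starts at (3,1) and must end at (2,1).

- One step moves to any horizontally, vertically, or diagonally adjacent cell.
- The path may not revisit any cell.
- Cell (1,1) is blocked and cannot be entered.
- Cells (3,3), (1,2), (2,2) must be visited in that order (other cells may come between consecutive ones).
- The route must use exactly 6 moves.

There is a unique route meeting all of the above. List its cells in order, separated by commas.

(3,1), (3,2), (3,3), (2,3), (1,2), (2,2), (2,1)

The waypoints must appear in the order (3,3), (1,2), (2,2), with no cell reused.
Route from (3,1): right 2 to (3,3), up 1 to (2,3), up-left 1 to (1,2), down 1 to (2,2), left 1 to (2,1) — 6 moves in all.
Check: order respected (1 at step 2, 2 at step 4, 3 at step 5); 6 moves as required.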